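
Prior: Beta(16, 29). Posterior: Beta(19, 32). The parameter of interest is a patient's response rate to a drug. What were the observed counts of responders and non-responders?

Beta is conjugate to the binomial likelihood: posterior = Beta(α+s, β+f).
So s = 19 − 16 = 3 and f = 32 − 29 = 3.

3 responders and 3 non-responders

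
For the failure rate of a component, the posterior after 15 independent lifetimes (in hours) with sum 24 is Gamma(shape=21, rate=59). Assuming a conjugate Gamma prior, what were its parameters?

Gamma(shape=6, rate=35)

Gamma–exponential conjugacy: posterior shape = α + n, posterior rate = β + Σtᵢ.
So α = 21 − 15 = 6 and β = 59 − 24 = 35.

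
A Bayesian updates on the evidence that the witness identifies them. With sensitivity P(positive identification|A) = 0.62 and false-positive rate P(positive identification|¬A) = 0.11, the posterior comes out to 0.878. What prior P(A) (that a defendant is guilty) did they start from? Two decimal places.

Bayes' rule in odds form gives O(A|E) = O(A)·[P(E|A)/P(E|¬A)], hence O(A) = O(A|E)/LR.
Posterior odds = 0.878/(1−0.878) = 7.1967. LR = 0.62/0.11 = 5.6364.
Prior odds = 7.1967/5.6364 = 1.2768, so P(A) = 1.2768/(1+1.2768) ≈ 0.56.

P(A) = 0.56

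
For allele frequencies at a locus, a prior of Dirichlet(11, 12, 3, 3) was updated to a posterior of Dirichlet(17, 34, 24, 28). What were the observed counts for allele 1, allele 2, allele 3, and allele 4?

For a Dirichlet(α) prior with multinomial counts c, the posterior is Dirichlet(α + c) componentwise.
Counts are posterior − prior componentwise: 17−11=6, 34−12=22, 24−3=21, 28−3=25.

counts (6, 22, 21, 25)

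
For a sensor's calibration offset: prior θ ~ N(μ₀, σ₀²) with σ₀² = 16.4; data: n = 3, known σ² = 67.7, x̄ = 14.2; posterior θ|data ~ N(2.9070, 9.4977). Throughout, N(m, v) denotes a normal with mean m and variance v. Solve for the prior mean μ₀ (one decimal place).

With known observation variance, the Normal–Normal posterior has precision τ_n = τ₀ + n/σ² and mean μ_n = (τ₀μ₀ + (n/σ²)x̄)/τ_n.
Here τ₀ = 1/16.4 = 0.060976 and τ_data = 3/67.7 = 0.044313, so τ_n = 0.105289.
Rearranging for μ₀: μ₀ = (μ_n·τ_n − τ_data·x̄)/τ₀ = (2.9070·0.105289 − 0.044313·14.2) / 0.060976 = -0.323169/0.060976 ≈ -5.3.

μ₀ = -5.3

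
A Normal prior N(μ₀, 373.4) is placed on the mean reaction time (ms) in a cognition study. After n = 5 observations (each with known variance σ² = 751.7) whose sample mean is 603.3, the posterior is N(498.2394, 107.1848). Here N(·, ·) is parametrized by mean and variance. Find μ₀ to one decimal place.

The posterior mean is a precision-weighted average: μ_n = (τ₀μ₀ + τ_data·x̄)/(τ₀+τ_data), with τ₀=1/σ₀² and τ_data=n/σ².
Here τ₀ = 1/373.4 = 0.002678 and τ_data = 5/751.7 = 0.006652, so τ_n = 0.009330.
Rearranging for μ₀: μ₀ = (μ_n·τ_n − τ_data·x̄)/τ₀ = (498.2394·0.009330 − 0.006652·603.3) / 0.002678 = 0.635422/0.002678 ≈ 237.3.

μ₀ = 237.3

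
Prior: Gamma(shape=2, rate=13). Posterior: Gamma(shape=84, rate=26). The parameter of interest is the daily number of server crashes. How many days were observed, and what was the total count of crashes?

Gamma–Poisson conjugacy: posterior shape = α + Σxᵢ, posterior rate = β + n.
Matching: Σxᵢ = 84 − 2 = 82 and n = 26 − 13 = 13.

n = 13 days with total 82 crashes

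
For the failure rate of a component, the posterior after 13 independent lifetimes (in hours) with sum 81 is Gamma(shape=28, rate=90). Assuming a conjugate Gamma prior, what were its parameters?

Gamma(shape=15, rate=9)

For an exponential likelihood with a Gamma(α, β) prior on the rate, n observations with total T give posterior Gamma(α+n, β+T).
So α = 28 − 13 = 15 and β = 90 − 81 = 9.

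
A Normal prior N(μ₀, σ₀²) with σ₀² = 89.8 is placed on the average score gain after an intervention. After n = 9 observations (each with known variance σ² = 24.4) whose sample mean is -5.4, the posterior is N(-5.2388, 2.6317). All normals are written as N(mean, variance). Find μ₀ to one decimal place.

With known observation variance, the Normal–Normal posterior has precision τ_n = τ₀ + n/σ² and mean μ_n = (τ₀μ₀ + (n/σ²)x̄)/τ_n.
Here τ₀ = 1/89.8 = 0.011136 and τ_data = 9/24.4 = 0.368852, so τ_n = 0.379988.
Rearranging for μ₀: μ₀ = (μ_n·τ_n − τ_data·x̄)/τ₀ = (-5.2388·0.379988 − 0.368852·-5.4) / 0.011136 = 0.001120/0.011136 ≈ 0.1.

μ₀ = 0.1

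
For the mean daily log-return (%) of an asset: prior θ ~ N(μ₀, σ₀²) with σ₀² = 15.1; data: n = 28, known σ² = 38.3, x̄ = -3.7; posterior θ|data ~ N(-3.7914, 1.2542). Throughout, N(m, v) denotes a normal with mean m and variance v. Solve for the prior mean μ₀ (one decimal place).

The posterior mean is a precision-weighted average: μ_n = (τ₀μ₀ + τ_data·x̄)/(τ₀+τ_data), with τ₀=1/σ₀² and τ_data=n/σ².
Here τ₀ = 1/15.1 = 0.066225 and τ_data = 28/38.3 = 0.731070, so τ_n = 0.797295.
Rearranging for μ₀: μ₀ = (μ_n·τ_n − τ_data·x̄)/τ₀ = (-3.7914·0.797295 − 0.731070·-3.7) / 0.066225 = -0.317905/0.066225 ≈ -4.8.

μ₀ = -4.8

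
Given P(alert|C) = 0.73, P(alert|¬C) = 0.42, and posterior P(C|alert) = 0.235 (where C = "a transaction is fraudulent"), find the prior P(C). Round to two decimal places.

In odds form, posterior odds = prior odds × likelihood ratio, so prior odds = posterior odds ÷ LR.
Posterior odds = 0.235/(1−0.235) = 0.3072. LR = 0.73/0.42 = 1.7381.
Prior odds = 0.3072/1.7381 = 0.1767, so P(C) = 0.1767/(1+0.1767) ≈ 0.15.

P(C) = 0.15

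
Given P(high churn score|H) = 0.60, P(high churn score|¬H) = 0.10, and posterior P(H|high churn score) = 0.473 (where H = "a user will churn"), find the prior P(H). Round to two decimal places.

Bayes' rule in odds form gives O(H|E) = O(H)·[P(E|H)/P(E|¬H)], hence O(H) = O(H|E)/LR.
Posterior odds = 0.473/(1−0.473) = 0.8975. LR = 0.60/0.10 = 6.0000.
Prior odds = 0.8975/6.0000 = 0.1496, so P(H) = 0.1496/(1+0.1496) ≈ 0.13.

P(H) = 0.13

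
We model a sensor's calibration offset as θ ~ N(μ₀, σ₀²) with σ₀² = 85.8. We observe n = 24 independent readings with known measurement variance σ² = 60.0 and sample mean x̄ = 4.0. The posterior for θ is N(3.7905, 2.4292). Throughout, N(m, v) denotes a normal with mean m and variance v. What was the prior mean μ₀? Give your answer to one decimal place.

The posterior mean is a precision-weighted average: μ_n = (τ₀μ₀ + τ_data·x̄)/(τ₀+τ_data), with τ₀=1/σ₀² and τ_data=n/σ².
Here τ₀ = 1/85.8 = 0.011655 and τ_data = 24/60.0 = 0.400000, so τ_n = 0.411655.
Rearranging for μ₀: μ₀ = (μ_n·τ_n − τ_data·x̄)/τ₀ = (3.7905·0.411655 − 0.400000·4.0) / 0.011655 = -0.039622/0.011655 ≈ -3.4.

μ₀ = -3.4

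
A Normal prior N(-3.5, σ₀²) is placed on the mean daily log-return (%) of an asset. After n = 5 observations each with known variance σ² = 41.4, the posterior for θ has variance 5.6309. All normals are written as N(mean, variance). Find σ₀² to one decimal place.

σ₀² = 17.6

For the Normal–Normal model with known σ², precisions add: τ_n = τ₀ + n/σ².
So 1/σ₀² = 1/5.6309 − 5/41.4 = 0.177592 − 0.120773 = 0.056819.
Hence σ₀² = 1/0.056819 ≈ 17.6.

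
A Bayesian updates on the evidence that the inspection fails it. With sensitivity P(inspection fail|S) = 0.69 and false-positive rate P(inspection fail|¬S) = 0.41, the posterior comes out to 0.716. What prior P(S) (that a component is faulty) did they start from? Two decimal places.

In odds form, posterior odds = prior odds × likelihood ratio, so prior odds = posterior odds ÷ LR.
Posterior odds = 0.716/(1−0.716) = 2.5211. LR = 0.69/0.41 = 1.6829.
Prior odds = 2.5211/1.6829 = 1.4981, so P(S) = 1.4981/(1+1.4981) ≈ 0.60.

P(S) = 0.60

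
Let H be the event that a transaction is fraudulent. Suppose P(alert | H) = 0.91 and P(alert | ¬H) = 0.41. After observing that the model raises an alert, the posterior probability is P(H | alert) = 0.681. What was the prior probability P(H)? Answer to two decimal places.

P(H) = 0.49

Bayes' rule in odds form gives O(H|E) = O(H)·[P(E|H)/P(E|¬H)], hence O(H) = O(H|E)/LR.
Posterior odds = 0.681/(1−0.681) = 2.1348. LR = 0.91/0.41 = 2.2195.
Prior odds = 2.1348/2.2195 = 0.9618, so P(H) = 0.9618/(1+0.9618) ≈ 0.49.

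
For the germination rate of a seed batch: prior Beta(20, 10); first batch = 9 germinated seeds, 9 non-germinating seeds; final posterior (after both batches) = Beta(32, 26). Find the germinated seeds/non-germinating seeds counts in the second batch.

Sequential conjugate updates are equivalent to a single update on the pooled data, so total successes = posterior α − prior α and total failures = posterior β − prior β.
Total across both batches: 32−20=12 germinated seeds, 26−10=16 non-germinating seeds.
Subtract the first batch: 12−9=3 germinated seeds and 16−9=7 non-germinating seeds.

3 germinated seeds and 7 non-germinating seeds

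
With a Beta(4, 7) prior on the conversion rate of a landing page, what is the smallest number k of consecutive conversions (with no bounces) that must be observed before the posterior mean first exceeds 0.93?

After k conversions and 0 bounces the posterior is Beta(4+k, 7), with mean (4+k)/(4+7+k).
Set (4+k)/(11+k) > 0.93 and solve: k > (0.93·11 − 4)/(1 − 0.93) = 89.000.
The smallest integer exceeding 89.000 is 90, and checking k=90: (94)/(101) = 0.9307 > 0.93.

k = 90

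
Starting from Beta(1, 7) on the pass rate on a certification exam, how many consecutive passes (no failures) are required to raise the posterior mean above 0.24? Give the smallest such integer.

k = 2

After k passes and 0 failures the posterior is Beta(1+k, 7), with mean (1+k)/(1+7+k).
Set (1+k)/(8+k) > 0.24 and solve: k > (0.24·8 − 1)/(1 − 0.24) = 1.211.
The smallest integer exceeding 1.211 is 2, and checking k=2: (3)/(10) = 0.3000 > 0.24.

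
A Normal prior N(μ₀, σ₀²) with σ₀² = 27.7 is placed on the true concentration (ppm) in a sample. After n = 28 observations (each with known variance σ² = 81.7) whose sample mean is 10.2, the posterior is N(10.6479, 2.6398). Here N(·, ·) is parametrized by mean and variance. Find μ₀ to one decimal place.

μ₀ = 14.9

The posterior mean is a precision-weighted average: μ_n = (τ₀μ₀ + τ_data·x̄)/(τ₀+τ_data), with τ₀=1/σ₀² and τ_data=n/σ².
Here τ₀ = 1/27.7 = 0.036101 and τ_data = 28/81.7 = 0.342717, so τ_n = 0.378818.
Rearranging for μ₀: μ₀ = (μ_n·τ_n − τ_data·x̄)/τ₀ = (10.6479·0.378818 − 0.342717·10.2) / 0.036101 = 0.537903/0.036101 ≈ 14.9.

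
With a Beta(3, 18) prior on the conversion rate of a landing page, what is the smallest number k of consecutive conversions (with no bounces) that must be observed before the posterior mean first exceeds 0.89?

k = 143

After k conversions and 0 bounces the posterior is Beta(3+k, 18), with mean (3+k)/(3+18+k).
Set (3+k)/(21+k) > 0.89 and solve: k > (0.89·21 − 3)/(1 − 0.89) = 142.636.
The smallest integer exceeding 142.636 is 143, and checking k=143: (146)/(164) = 0.8902 > 0.89.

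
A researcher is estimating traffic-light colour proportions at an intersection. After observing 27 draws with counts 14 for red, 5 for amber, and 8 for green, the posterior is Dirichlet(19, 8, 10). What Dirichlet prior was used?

Dirichlet(5, 3, 2)

For a Dirichlet(α) prior with multinomial counts c, the posterior is Dirichlet(α + c) componentwise.
Subtract each count from the matching posterior parameter: 19−14=5, 8−5=3, 10−8=2.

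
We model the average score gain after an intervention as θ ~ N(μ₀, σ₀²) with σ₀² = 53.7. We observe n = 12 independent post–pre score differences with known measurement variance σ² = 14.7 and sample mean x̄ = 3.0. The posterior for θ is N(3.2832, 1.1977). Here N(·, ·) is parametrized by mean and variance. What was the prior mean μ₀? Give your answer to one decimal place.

The posterior mean is a precision-weighted average: μ_n = (τ₀μ₀ + τ_data·x̄)/(τ₀+τ_data), with τ₀=1/σ₀² and τ_data=n/σ².
Here τ₀ = 1/53.7 = 0.018622 and τ_data = 12/14.7 = 0.816327, so τ_n = 0.834949.
Rearranging for μ₀: μ₀ = (μ_n·τ_n − τ_data·x̄)/τ₀ = (3.2832·0.834949 − 0.816327·3.0) / 0.018622 = 0.292324/0.018622 ≈ 15.7.

μ₀ = 15.7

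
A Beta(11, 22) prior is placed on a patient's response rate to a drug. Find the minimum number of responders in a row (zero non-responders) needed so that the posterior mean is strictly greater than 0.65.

k = 30

After k responders and 0 non-responders the posterior is Beta(11+k, 22), with mean (11+k)/(11+22+k).
Set (11+k)/(33+k) > 0.65 and solve: k > (0.65·33 − 11)/(1 − 0.65) = 29.857.
The smallest integer exceeding 29.857 is 30.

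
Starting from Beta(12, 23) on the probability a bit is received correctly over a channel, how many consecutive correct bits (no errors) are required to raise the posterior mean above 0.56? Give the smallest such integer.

After k correct bits and 0 errors the posterior is Beta(12+k, 23), with mean (12+k)/(12+23+k).
Set (12+k)/(35+k) > 0.56 and solve: k > (0.56·35 − 12)/(1 − 0.56) = 17.273.
The smallest integer exceeding 17.273 is 18, and checking k=18: (30)/(53) = 0.5660 > 0.56.

k = 18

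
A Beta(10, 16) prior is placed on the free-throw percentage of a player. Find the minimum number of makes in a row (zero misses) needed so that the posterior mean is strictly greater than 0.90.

k = 135

After k makes and 0 misses the posterior is Beta(10+k, 16), with mean (10+k)/(10+16+k).
Set (10+k)/(26+k) > 0.90 and solve: k > (0.90·26 − 10)/(1 − 0.90) = 134.000.
The smallest integer exceeding 134.000 is 135, and checking k=135: (145)/(161) = 0.9006 > 0.90.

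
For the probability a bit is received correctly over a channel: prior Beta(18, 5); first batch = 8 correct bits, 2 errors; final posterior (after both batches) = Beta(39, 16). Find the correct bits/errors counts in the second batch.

13 correct bits and 9 errors

Because Beta–binomial updating is additive in the counts, the combined data contributed (α_post−α_prior, β_post−β_prior) successes and failures.
Total across both batches: 39−18=21 correct bits, 16−5=11 errors.
Subtract the first batch: 21−8=13 correct bits and 11−2=9 errors.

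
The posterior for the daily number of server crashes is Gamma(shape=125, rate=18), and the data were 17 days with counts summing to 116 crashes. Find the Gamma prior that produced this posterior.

A Gamma(α, β) prior (rate parametrization) on a Poisson rate with n observations summing to S gives posterior Gamma(α+S, β+n).
So α = 125 − 116 = 9 and β = 18 − 17 = 1.

Gamma(shape=9, rate=1)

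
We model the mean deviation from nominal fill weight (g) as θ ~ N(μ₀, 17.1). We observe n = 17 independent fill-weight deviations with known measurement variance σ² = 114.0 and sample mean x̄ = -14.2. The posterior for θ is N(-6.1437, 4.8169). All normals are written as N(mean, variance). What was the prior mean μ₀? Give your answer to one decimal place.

The posterior mean is a precision-weighted average: μ_n = (τ₀μ₀ + τ_data·x̄)/(τ₀+τ_data), with τ₀=1/σ₀² and τ_data=n/σ².
Here τ₀ = 1/17.1 = 0.058480 and τ_data = 17/114.0 = 0.149123, so τ_n = 0.207603.
Rearranging for μ₀: μ₀ = (μ_n·τ_n − τ_data·x̄)/τ₀ = (-6.1437·0.207603 − 0.149123·-14.2) / 0.058480 = 0.842096/0.058480 ≈ 14.4.

μ₀ = 14.4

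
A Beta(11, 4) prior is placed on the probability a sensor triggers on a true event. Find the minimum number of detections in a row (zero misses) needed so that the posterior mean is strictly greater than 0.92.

After k detections and 0 misses the posterior is Beta(11+k, 4), with mean (11+k)/(11+4+k).
Set (11+k)/(15+k) > 0.92 and solve: k > (0.92·15 − 11)/(1 − 0.92) = 35.000.
The smallest integer exceeding 35.000 is 36, and checking k=36: (47)/(51) = 0.9216 > 0.92.

k = 36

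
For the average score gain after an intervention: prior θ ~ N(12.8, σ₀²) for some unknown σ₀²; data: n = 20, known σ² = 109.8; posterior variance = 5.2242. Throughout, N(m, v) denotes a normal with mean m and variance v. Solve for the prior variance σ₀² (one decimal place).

σ₀² = 107.9

Posterior precision equals prior precision plus data precision: 1/σ_n² = 1/σ₀² + n/σ².
So 1/σ₀² = 1/5.2242 − 20/109.8 = 0.191417 − 0.182149 = 0.009268.
Hence σ₀² = 1/0.009268 ≈ 107.9.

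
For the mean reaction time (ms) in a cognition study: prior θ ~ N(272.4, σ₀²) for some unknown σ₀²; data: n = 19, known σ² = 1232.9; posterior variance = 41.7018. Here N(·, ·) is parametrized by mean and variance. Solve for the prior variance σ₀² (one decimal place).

σ₀² = 116.7

For the Normal–Normal model with known σ², precisions add: τ_n = τ₀ + n/σ².
So 1/σ₀² = 1/41.7018 − 19/1232.9 = 0.023980 − 0.015411 = 0.008569.
Hence σ₀² = 1/0.008569 ≈ 116.7.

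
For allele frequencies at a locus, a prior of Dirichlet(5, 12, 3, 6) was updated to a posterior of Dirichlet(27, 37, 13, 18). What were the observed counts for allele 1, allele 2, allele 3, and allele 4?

counts (22, 25, 10, 12)

For a Dirichlet(α) prior with multinomial counts c, the posterior is Dirichlet(α + c) componentwise.
Counts are posterior − prior componentwise: 27−5=22, 37−12=25, 13−3=10, 18−6=12.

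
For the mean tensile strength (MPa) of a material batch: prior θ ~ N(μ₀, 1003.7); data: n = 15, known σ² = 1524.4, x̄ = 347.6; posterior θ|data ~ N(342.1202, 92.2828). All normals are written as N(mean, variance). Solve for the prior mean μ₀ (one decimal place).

μ₀ = 288.0

With known observation variance, the Normal–Normal posterior has precision τ_n = τ₀ + n/σ² and mean μ_n = (τ₀μ₀ + (n/σ²)x̄)/τ_n.
Here τ₀ = 1/1003.7 = 0.000996 and τ_data = 15/1524.4 = 0.009840, so τ_n = 0.010836.
Rearranging for μ₀: μ₀ = (μ_n·τ_n − τ_data·x̄)/τ₀ = (342.1202·0.010836 − 0.009840·347.6) / 0.000996 = 0.286830/0.000996 ≈ 288.0.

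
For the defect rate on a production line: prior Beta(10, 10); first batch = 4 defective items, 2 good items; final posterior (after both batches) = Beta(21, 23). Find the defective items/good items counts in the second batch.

7 defective items and 11 good items

Because Beta–binomial updating is additive in the counts, the combined data contributed (α_post−α_prior, β_post−β_prior) successes and failures.
Total across both batches: 21−10=11 defective items, 23−10=13 good items.
Subtract the first batch: 11−4=7 defective items and 13−2=11 good items.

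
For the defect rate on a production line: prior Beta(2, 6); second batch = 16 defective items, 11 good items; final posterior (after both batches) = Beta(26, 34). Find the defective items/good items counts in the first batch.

Sequential conjugate updates are equivalent to a single update on the pooled data, so total successes = posterior α − prior α and total failures = posterior β − prior β.
Total across both batches: 26−2=24 defective items, 34−6=28 good items.
Subtract the second batch: 24−16=8 defective items and 28−11=17 good items.

8 defective items and 17 good items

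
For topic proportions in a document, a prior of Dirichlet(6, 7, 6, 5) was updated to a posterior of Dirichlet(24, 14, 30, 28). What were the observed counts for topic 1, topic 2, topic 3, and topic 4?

counts (18, 7, 24, 23)

For a Dirichlet(α) prior with multinomial counts c, the posterior is Dirichlet(α + c) componentwise.
Counts are posterior − prior componentwise: 24−6=18, 14−7=7, 30−6=24, 28−5=23.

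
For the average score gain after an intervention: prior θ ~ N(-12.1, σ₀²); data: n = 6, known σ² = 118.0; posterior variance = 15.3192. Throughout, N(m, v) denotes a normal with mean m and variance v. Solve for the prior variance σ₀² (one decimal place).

For the Normal–Normal model with known σ², precisions add: τ_n = τ₀ + n/σ².
So 1/σ₀² = 1/15.3192 − 6/118.0 = 0.065278 − 0.050847 = 0.014431.
Hence σ₀² = 1/0.014431 ≈ 69.3.

σ₀² = 69.3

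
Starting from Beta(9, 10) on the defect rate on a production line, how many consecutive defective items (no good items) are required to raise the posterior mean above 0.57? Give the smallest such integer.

After k defective items and 0 good items the posterior is Beta(9+k, 10), with mean (9+k)/(9+10+k).
Set (9+k)/(19+k) > 0.57 and solve: k > (0.57·19 − 9)/(1 − 0.57) = 4.256.
The smallest integer exceeding 4.256 is 5.

k = 5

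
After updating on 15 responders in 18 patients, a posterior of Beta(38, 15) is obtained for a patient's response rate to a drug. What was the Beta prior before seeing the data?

Beta(23, 12)

A Beta(a, b) prior with s successes and f failures in binomial data gives a Beta(a+s, b+f) posterior.
So a = 38 − 15 = 23 and b = 15 − 3 = 12.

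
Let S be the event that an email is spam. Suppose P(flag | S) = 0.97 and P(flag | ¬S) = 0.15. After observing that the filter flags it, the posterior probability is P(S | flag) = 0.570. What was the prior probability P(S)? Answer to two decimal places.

Bayes' rule in odds form gives O(S|E) = O(S)·[P(E|S)/P(E|¬S)], hence O(S) = O(S|E)/LR.
Posterior odds = 0.570/(1−0.570) = 1.3256. LR = 0.97/0.15 = 6.4667.
Prior odds = 1.3256/6.4667 = 0.2050, so P(S) = 0.2050/(1+0.2050) ≈ 0.17.

P(S) = 0.17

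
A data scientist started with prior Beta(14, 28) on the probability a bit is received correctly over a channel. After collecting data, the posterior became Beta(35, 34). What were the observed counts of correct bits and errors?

Beta is conjugate to the binomial likelihood: posterior = Beta(α+s, β+f).
Match parameters: s=35−14=21, f=34−28=6.

21 correct bits and 6 errors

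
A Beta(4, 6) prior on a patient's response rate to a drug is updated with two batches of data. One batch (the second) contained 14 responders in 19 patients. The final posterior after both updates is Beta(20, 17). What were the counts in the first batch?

Because Beta–binomial updating is additive in the counts, the combined data contributed (α_post−α_prior, β_post−β_prior) successes and failures.
Total across both batches: 20−4=16 responders, 17−6=11 non-responders.
Subtract the second batch: 16−14=2 responders and 11−5=6 non-responders.

2 responders and 6 non-responders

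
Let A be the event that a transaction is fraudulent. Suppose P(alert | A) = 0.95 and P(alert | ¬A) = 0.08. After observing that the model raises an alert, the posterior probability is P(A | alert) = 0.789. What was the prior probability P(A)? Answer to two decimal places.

P(A) = 0.24

Bayes' rule in odds form gives O(A|E) = O(A)·[P(E|A)/P(E|¬A)], hence O(A) = O(A|E)/LR.
Posterior odds = 0.789/(1−0.789) = 3.7393. LR = 0.95/0.08 = 11.8750.
Prior odds = 3.7393/11.8750 = 0.3149, so P(A) = 0.3149/(1+0.3149) ≈ 0.24.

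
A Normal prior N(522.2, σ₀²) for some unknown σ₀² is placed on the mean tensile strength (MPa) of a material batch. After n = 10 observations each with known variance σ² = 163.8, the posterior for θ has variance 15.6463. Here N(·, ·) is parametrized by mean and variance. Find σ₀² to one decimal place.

σ₀² = 349.3

Posterior precision equals prior precision plus data precision: 1/σ_n² = 1/σ₀² + n/σ².
So 1/σ₀² = 1/15.6463 − 10/163.8 = 0.063913 − 0.061050 = 0.002863.
Hence σ₀² = 1/0.002863 ≈ 349.3.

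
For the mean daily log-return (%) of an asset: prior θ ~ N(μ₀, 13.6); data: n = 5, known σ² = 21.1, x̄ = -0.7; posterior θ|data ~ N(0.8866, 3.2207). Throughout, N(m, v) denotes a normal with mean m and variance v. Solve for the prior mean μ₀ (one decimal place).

The posterior mean is a precision-weighted average: μ_n = (τ₀μ₀ + τ_data·x̄)/(τ₀+τ_data), with τ₀=1/σ₀² and τ_data=n/σ².
Here τ₀ = 1/13.6 = 0.073529 and τ_data = 5/21.1 = 0.236967, so τ_n = 0.310496.
Rearranging for μ₀: μ₀ = (μ_n·τ_n − τ_data·x̄)/τ₀ = (0.8866·0.310496 − 0.236967·-0.7) / 0.073529 = 0.441163/0.073529 ≈ 6.0.

μ₀ = 6.0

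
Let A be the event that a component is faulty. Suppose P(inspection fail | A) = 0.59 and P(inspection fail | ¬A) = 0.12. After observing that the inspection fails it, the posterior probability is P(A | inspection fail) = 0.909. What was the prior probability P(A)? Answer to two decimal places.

Bayes' rule in odds form gives O(A|E) = O(A)·[P(E|A)/P(E|¬A)], hence O(A) = O(A|E)/LR.
Posterior odds = 0.909/(1−0.909) = 9.9890. LR = 0.59/0.12 = 4.9167.
Prior odds = 9.9890/4.9167 = 2.0316, so P(A) = 2.0316/(1+2.0316) ≈ 0.67.

P(A) = 0.67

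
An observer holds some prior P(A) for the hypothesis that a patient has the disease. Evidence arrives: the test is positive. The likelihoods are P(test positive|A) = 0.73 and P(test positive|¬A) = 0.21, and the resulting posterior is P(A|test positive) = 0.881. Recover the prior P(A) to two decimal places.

P(A) = 0.68

Bayes' rule in odds form gives O(A|E) = O(A)·[P(E|A)/P(E|¬A)], hence O(A) = O(A|E)/LR.
Posterior odds = 0.881/(1−0.881) = 7.4034. LR = 0.73/0.21 = 3.4762.
Prior odds = 7.4034/3.4762 = 2.1297, so P(A) = 2.1297/(1+2.1297) ≈ 0.68.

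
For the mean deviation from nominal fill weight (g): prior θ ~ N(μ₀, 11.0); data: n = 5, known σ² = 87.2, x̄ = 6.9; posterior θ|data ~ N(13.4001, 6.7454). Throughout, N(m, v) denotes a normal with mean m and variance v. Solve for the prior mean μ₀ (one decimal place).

With known observation variance, the Normal–Normal posterior has precision τ_n = τ₀ + n/σ² and mean μ_n = (τ₀μ₀ + (n/σ²)x̄)/τ_n.
Here τ₀ = 1/11.0 = 0.090909 and τ_data = 5/87.2 = 0.057339, so τ_n = 0.148248.
Rearranging for μ₀: μ₀ = (μ_n·τ_n − τ_data·x̄)/τ₀ = (13.4001·0.148248 − 0.057339·6.9) / 0.090909 = 1.590899/0.090909 ≈ 17.5.

μ₀ = 17.5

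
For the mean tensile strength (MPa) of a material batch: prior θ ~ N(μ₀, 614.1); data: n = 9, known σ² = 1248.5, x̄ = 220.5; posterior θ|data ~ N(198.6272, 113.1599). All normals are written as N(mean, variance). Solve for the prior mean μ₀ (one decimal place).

With known observation variance, the Normal–Normal posterior has precision τ_n = τ₀ + n/σ² and mean μ_n = (τ₀μ₀ + (n/σ²)x̄)/τ_n.
Here τ₀ = 1/614.1 = 0.001628 and τ_data = 9/1248.5 = 0.007209, so τ_n = 0.008837.
Rearranging for μ₀: μ₀ = (μ_n·τ_n − τ_data·x̄)/τ₀ = (198.6272·0.008837 − 0.007209·220.5) / 0.001628 = 0.165684/0.001628 ≈ 101.8.

μ₀ = 101.8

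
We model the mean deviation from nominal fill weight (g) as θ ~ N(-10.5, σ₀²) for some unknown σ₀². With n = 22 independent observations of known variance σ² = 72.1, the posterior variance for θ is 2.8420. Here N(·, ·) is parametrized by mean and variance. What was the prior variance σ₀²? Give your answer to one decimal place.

For the Normal–Normal model with known σ², precisions add: τ_n = τ₀ + n/σ².
So 1/σ₀² = 1/2.8420 − 22/72.1 = 0.351865 − 0.305132 = 0.046733.
Hence σ₀² = 1/0.046733 ≈ 21.4.

σ₀² = 21.4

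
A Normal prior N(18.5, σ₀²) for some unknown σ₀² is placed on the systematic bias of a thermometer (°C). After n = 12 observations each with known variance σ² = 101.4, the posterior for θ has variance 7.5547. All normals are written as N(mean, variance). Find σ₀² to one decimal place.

Posterior precision equals prior precision plus data precision: 1/σ_n² = 1/σ₀² + n/σ².
So 1/σ₀² = 1/7.5547 − 12/101.4 = 0.132368 − 0.118343 = 0.014025.
Hence σ₀² = 1/0.014025 ≈ 71.3.

σ₀² = 71.3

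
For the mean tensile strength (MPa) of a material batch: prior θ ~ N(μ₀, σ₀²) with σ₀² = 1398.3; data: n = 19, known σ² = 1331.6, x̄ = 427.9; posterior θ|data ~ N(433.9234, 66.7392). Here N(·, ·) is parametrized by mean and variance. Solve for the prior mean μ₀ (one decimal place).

μ₀ = 554.1

The posterior mean is a precision-weighted average: μ_n = (τ₀μ₀ + τ_data·x̄)/(τ₀+τ_data), with τ₀=1/σ₀² and τ_data=n/σ².
Here τ₀ = 1/1398.3 = 0.000715 and τ_data = 19/1331.6 = 0.014269, so τ_n = 0.014984.
Rearranging for μ₀: μ₀ = (μ_n·τ_n − τ_data·x̄)/τ₀ = (433.9234·0.014984 − 0.014269·427.9) / 0.000715 = 0.396203/0.000715 ≈ 554.1.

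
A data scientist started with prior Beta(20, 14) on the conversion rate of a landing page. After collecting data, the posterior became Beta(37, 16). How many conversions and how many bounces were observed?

17 conversions and 2 bounces

Under Beta–binomial conjugacy the posterior parameters are (a+s, b+f).
So s = 37 − 20 = 17 and f = 16 − 14 = 2.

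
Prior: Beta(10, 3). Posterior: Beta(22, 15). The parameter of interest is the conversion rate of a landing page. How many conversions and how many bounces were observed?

12 conversions and 12 bounces

A Beta(a, b) prior with s successes and f failures in binomial data gives a Beta(a+s, b+f) posterior.
So s = 22 − 10 = 12 and f = 15 − 3 = 12.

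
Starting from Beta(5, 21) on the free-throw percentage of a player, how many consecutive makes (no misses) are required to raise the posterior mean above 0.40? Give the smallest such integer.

k = 10

After k makes and 0 misses the posterior is Beta(5+k, 21), with mean (5+k)/(5+21+k).
Set (5+k)/(26+k) > 0.40 and solve: k > (0.40·26 − 5)/(1 − 0.40) = 9.000.
The smallest integer exceeding 9.000 is 10.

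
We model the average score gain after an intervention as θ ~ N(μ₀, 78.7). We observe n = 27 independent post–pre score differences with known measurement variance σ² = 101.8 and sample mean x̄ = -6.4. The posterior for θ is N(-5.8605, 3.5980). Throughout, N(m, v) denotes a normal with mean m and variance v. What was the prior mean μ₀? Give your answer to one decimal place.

μ₀ = 5.4

With known observation variance, the Normal–Normal posterior has precision τ_n = τ₀ + n/σ² and mean μ_n = (τ₀μ₀ + (n/σ²)x̄)/τ_n.
Here τ₀ = 1/78.7 = 0.012706 and τ_data = 27/101.8 = 0.265226, so τ_n = 0.277932.
Rearranging for μ₀: μ₀ = (μ_n·τ_n − τ_data·x̄)/τ₀ = (-5.8605·0.277932 − 0.265226·-6.4) / 0.012706 = 0.068626/0.012706 ≈ 5.4.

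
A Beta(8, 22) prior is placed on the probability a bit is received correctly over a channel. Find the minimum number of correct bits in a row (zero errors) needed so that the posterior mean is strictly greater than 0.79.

k = 75

After k correct bits and 0 errors the posterior is Beta(8+k, 22), with mean (8+k)/(8+22+k).
Set (8+k)/(30+k) > 0.79 and solve: k > (0.79·30 − 8)/(1 − 0.79) = 74.762.
The smallest integer exceeding 74.762 is 75, and checking k=75: (83)/(105) = 0.7905 > 0.79.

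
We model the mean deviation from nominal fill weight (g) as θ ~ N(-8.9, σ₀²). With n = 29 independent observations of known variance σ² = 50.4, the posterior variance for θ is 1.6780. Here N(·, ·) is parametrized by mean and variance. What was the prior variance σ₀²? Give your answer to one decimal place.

σ₀² = 48.7

Posterior precision equals prior precision plus data precision: 1/σ_n² = 1/σ₀² + n/σ².
So 1/σ₀² = 1/1.6780 − 29/50.4 = 0.595948 − 0.575397 = 0.020551.
Hence σ₀² = 1/0.020551 ≈ 48.7.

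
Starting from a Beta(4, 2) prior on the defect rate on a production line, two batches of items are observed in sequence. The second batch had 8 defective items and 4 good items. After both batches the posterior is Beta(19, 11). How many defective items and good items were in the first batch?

Sequential conjugate updates are equivalent to a single update on the pooled data, so total successes = posterior α − prior α and total failures = posterior β − prior β.
Total across both batches: 19−4=15 defective items, 11−2=9 good items.
Subtract the second batch: 15−8=7 defective items and 9−4=5 good items.

7 defective items and 5 good items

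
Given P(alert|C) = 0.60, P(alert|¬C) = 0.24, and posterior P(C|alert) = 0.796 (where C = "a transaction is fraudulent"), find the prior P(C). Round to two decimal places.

Bayes' rule in odds form gives O(C|E) = O(C)·[P(E|C)/P(E|¬C)], hence O(C) = O(C|E)/LR.
Posterior odds = 0.796/(1−0.796) = 3.9020. LR = 0.60/0.24 = 2.5000.
Prior odds = 3.9020/2.5000 = 1.5608, so P(C) = 1.5608/(1+1.5608) ≈ 0.61.

P(C) = 0.61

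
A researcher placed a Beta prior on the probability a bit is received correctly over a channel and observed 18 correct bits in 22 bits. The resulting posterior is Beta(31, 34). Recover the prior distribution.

Beta(13, 30)

A Beta(a, b) prior with s successes and f failures in binomial data gives a Beta(a+s, b+f) posterior.
Subtract the data counts: 31−18=13, 34−4=30.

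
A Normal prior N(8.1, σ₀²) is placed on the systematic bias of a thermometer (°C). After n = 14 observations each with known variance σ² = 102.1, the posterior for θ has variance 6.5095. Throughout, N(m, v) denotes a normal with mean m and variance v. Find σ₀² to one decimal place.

Posterior precision equals prior precision plus data precision: 1/σ_n² = 1/σ₀² + n/σ².
So 1/σ₀² = 1/6.5095 − 14/102.1 = 0.153622 − 0.137120 = 0.016502.
Hence σ₀² = 1/0.016502 ≈ 60.6.

σ₀² = 60.6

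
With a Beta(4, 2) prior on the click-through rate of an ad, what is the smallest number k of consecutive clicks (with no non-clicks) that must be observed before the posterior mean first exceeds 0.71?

After k clicks and 0 non-clicks the posterior is Beta(4+k, 2), with mean (4+k)/(4+2+k).
Set (4+k)/(6+k) > 0.71 and solve: k > (0.71·6 − 4)/(1 − 0.71) = 0.897.
The smallest integer exceeding 0.897 is 1, and checking k=1: (5)/(7) = 0.7143 > 0.71.

k = 1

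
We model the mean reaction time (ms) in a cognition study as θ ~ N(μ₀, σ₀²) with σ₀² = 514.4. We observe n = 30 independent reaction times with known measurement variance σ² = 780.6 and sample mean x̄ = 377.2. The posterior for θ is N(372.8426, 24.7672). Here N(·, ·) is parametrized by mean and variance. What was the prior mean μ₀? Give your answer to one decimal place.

The posterior mean is a precision-weighted average: μ_n = (τ₀μ₀ + τ_data·x̄)/(τ₀+τ_data), with τ₀=1/σ₀² and τ_data=n/σ².
Here τ₀ = 1/514.4 = 0.001944 and τ_data = 30/780.6 = 0.038432, so τ_n = 0.040376.
Rearranging for μ₀: μ₀ = (μ_n·τ_n − τ_data·x̄)/τ₀ = (372.8426·0.040376 − 0.038432·377.2) / 0.001944 = 0.557342/0.001944 ≈ 286.7.

μ₀ = 286.7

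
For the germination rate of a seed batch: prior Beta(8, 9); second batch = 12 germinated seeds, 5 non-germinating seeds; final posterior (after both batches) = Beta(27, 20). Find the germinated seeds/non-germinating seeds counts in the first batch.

7 germinated seeds and 6 non-germinating seeds

Because Beta–binomial updating is additive in the counts, the combined data contributed (α_post−α_prior, β_post−β_prior) successes and failures.
Total across both batches: 27−8=19 germinated seeds, 20−9=11 non-germinating seeds.
Subtract the second batch: 19−12=7 germinated seeds and 11−5=6 non-germinating seeds.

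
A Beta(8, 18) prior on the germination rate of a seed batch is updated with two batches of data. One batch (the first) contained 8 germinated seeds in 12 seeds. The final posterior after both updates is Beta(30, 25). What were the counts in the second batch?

Sequential conjugate updates are equivalent to a single update on the pooled data, so total successes = posterior α − prior α and total failures = posterior β − prior β.
Total across both batches: 30−8=22 germinated seeds, 25−18=7 non-germinating seeds.
Subtract the first batch: 22−8=14 germinated seeds and 7−4=3 non-germinating seeds.

14 germinated seeds and 3 non-germinating seeds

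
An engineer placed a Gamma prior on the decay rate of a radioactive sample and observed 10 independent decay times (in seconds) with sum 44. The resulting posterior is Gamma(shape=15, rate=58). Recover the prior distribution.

Gamma(shape=5, rate=14)

For an exponential likelihood with a Gamma(α, β) prior on the rate, n observations with total T give posterior Gamma(α+n, β+T).
So α = 15 − 10 = 5 and β = 58 − 44 = 14.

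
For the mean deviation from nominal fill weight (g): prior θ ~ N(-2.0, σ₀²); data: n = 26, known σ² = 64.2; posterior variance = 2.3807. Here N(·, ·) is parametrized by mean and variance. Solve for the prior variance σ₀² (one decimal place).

σ₀² = 66.4

For the Normal–Normal model with known σ², precisions add: τ_n = τ₀ + n/σ².
So 1/σ₀² = 1/2.3807 − 26/64.2 = 0.420045 − 0.404984 = 0.015061.
Hence σ₀² = 1/0.015061 ≈ 66.4.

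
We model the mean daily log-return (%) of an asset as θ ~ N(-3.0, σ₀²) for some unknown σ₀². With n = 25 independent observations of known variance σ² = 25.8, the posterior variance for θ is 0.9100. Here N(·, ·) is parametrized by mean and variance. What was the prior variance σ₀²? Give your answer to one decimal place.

σ₀² = 7.7

Posterior precision equals prior precision plus data precision: 1/σ_n² = 1/σ₀² + n/σ².
So 1/σ₀² = 1/0.9100 − 25/25.8 = 1.098901 − 0.968992 = 0.129909.
Hence σ₀² = 1/0.129909 ≈ 7.7.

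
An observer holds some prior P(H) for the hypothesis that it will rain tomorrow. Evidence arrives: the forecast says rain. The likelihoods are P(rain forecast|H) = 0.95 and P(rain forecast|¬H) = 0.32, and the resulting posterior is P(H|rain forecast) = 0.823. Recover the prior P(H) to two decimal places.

P(H) = 0.61

Bayes' rule in odds form gives O(H|E) = O(H)·[P(E|H)/P(E|¬H)], hence O(H) = O(H|E)/LR.
Posterior odds = 0.823/(1−0.823) = 4.6497. LR = 0.95/0.32 = 2.9688.
Prior odds = 4.6497/2.9688 = 1.5662, so P(H) = 1.5662/(1+1.5662) ≈ 0.61.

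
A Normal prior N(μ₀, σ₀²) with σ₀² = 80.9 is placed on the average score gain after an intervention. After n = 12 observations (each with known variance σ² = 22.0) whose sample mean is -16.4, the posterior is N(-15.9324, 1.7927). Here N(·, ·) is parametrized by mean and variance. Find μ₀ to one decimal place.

μ₀ = 4.7

The posterior mean is a precision-weighted average: μ_n = (τ₀μ₀ + τ_data·x̄)/(τ₀+τ_data), with τ₀=1/σ₀² and τ_data=n/σ².
Here τ₀ = 1/80.9 = 0.012361 and τ_data = 12/22.0 = 0.545455, so τ_n = 0.557816.
Rearranging for μ₀: μ₀ = (μ_n·τ_n − τ_data·x̄)/τ₀ = (-15.9324·0.557816 − 0.545455·-16.4) / 0.012361 = 0.058114/0.012361 ≈ 4.7.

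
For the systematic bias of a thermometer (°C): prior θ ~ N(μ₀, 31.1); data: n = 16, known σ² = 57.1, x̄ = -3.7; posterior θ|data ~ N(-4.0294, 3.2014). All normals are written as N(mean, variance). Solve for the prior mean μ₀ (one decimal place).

μ₀ = -6.9

With known observation variance, the Normal–Normal posterior has precision τ_n = τ₀ + n/σ² and mean μ_n = (τ₀μ₀ + (n/σ²)x̄)/τ_n.
Here τ₀ = 1/31.1 = 0.032154 and τ_data = 16/57.1 = 0.280210, so τ_n = 0.312364.
Rearranging for μ₀: μ₀ = (μ_n·τ_n − τ_data·x̄)/τ₀ = (-4.0294·0.312364 − 0.280210·-3.7) / 0.032154 = -0.221863/0.032154 ≈ -6.9.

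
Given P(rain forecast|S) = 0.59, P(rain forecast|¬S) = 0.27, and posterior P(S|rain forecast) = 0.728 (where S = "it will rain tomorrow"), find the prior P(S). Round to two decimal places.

P(S) = 0.55

In odds form, posterior odds = prior odds × likelihood ratio, so prior odds = posterior odds ÷ LR.
Posterior odds = 0.728/(1−0.728) = 2.6765. LR = 0.59/0.27 = 2.1852.
Prior odds = 2.6765/2.1852 = 1.2248, so P(S) = 1.2248/(1+1.2248) ≈ 0.55.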